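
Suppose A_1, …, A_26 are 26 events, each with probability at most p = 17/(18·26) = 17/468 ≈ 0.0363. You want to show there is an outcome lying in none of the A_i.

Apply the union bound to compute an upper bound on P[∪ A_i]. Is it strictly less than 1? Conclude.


Union bound: P[∪_{i=1}^{26} A_i] ≤ Σ_i P[A_i] ≤ 26·p = 26·(17/468) = 17/18.
Numerically: 17/18 ≈ 0.9444.
Is 17/18 < 1? YES.
Since P[∪ A_i] ≤ 17/18 < 1, the complement has P[∩ A_i^c] ≥ 1 − 17/18 = 1/18 > 0, so some outcome avoids every A_i.

26·p = 17/18 ≈ 0.9444; existence CERTIFIED by the union bound.


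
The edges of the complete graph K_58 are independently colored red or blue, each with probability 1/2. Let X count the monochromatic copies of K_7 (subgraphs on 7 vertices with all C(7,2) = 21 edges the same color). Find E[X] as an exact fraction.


Let X = Σ_S X_S over the C(58, 7) = 300674088 subsets S of size 7, where X_S = 1 if the K_7 on S is monochromatic.
For a fixed S, the K_7 on S has C(7, 2) = 21 edges. P[all 21 edges red] = (1/2)^21, and likewise for blue, so P[monochromatic] = 2·(1/2)^21 = 2^{1 − 21} = 1/1048576.
By linearity: E[X] = C(58, 7) · 2^{1 − 21} = 300674088 · 1/1048576 = 37584261/131072.
Numerically: E[X] ≈ 286.745155.

E[X] = C(58,7)·2^(1−C(7,2)) = 37584261/131072 ≈ 286.745155.


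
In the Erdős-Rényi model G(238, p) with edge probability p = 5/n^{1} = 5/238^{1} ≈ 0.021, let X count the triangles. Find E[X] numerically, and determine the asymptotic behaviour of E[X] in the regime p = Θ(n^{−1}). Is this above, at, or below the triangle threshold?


Number of potential triangles: C(238, 3) = 2218636.
Each occurs with probability p³ ≈ (0.021)³ ≈ 9.27212e-06.
By linearity: E[X] = C(238, 3)·p³ ≈ 2218636 · 9.27212e-06 ≈ 20.571.
Here α = 1, so p = 5/n is exactly at the triangle threshold p ~ 1/n. Asymptotically E[X] → c³/6 = 5³/6 = 125/6 ≈ 20.833, a bounded constant. In this regime the triangle count is asymptotically Poisson(c³/6).

E[X] ≈ 20.571; in regime p = Θ(1/n^{1}) E[X] stays bounded (at the triangle threshold p ~ 1/n).


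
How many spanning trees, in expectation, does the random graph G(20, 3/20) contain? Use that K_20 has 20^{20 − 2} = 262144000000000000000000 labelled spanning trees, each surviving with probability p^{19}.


K_20 has 20^{20 − 2} = 262144000000000000000000 labelled spanning trees.
For each such spanning tree H, let X_H = 1 if all 19 edges of H are present in G. Then P[X_H = 1] = p^{19} = (3/20)^{19} = 1162261467/5242880000000000000000000.
By linearity: E[X] = Σ_H E[X_H] = 262144000000000000000000 · p^{19} = 262144000000000000000000 · 1162261467/5242880000000000000000000 = 1162261467/20.
Numerically: E[X] ≈ 5.81131e+07.

E[X] = 262144000000000000000000 · (3/20)^{19} = 1162261467/20 ≈ 5.81131e+07.


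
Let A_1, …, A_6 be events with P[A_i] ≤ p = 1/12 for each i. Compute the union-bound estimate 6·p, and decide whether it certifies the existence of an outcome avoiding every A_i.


Union bound: P[∪_{i=1}^{6} A_i] ≤ Σ_i P[A_i] ≤ 6·p = 6·(1/12) = 1/2.
Numerically: 1/2 ≈ 0.5000000.
Is 1/2 < 1? YES.
Since P[∪ A_i] ≤ 1/2 < 1, the complement has P[∩ A_i^c] ≥ 1 − 1/2 = 1/2 > 0, so some outcome avoids every A_i.

6·p = 1/2 ≈ 0.5000000; existence CERTIFIED by the union bound.


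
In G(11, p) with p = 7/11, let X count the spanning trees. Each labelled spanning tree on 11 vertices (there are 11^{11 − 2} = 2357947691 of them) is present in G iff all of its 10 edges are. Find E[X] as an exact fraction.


K_11 has 11^{11 − 2} = 2357947691 labelled spanning trees.
For each such spanning tree H, let X_H = 1 if all 10 edges of H are present in G. Then P[X_H = 1] = p^{10} = (7/11)^{10} = 282475249/25937424601.
By linearity: E[X] = Σ_H E[X_H] = 2357947691 · p^{10} = 2357947691 · 282475249/25937424601 = 282475249/11.
Numerically: E[X] ≈ 2.57e+07.

E[X] = 2357947691 · (7/11)^{10} = 282475249/11 ≈ 2.57e+07.


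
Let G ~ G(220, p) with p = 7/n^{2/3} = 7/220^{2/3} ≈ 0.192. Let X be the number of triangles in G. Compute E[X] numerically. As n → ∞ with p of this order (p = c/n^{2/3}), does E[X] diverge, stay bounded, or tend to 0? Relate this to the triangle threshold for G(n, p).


Number of potential triangles: C(220, 3) = 1750540.
Each occurs with probability p³ ≈ (0.192)³ ≈ 7.08678e-03.
By linearity: E[X] = C(220, 3)·p³ ≈ 1750540 · 7.08678e-03 ≈ 12405.686.
Since α = 2/3 < 1, p = c/n^{2/3} ≫ 1/n is above the triangle threshold p ~ 1/n. Asymptotically E[X] ~ (c³/6)·n^{3(1−α)} = (7³/6)·n^{1} → ∞; triangles are abundant w.h.p.

E[X] ≈ 12405.686; in regime p = Θ(1/n^{2/3}) E[X] diverges (above the triangle threshold p ~ 1/n).


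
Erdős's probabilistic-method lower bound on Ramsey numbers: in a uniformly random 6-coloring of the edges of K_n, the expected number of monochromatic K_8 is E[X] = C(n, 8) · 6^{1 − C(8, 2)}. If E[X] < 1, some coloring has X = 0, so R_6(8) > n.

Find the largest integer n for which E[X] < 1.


We need C(n, 8) · 6^{1 − 28} < 1, i.e. C(n, 8) < 6^{28 − 1} = 1023490369077469249536.
Check values of n near the boundary:
  n = 1593: C(1593, 8) = 1010555394551193970323; 1010555394551193970323 < 1023490369077469249536? YES
  n = 1594: C(1594, 8) = 1015652773590544255167; 1015652773590544255167 < 1023490369077469249536? YES
  n = 1595: C(1595, 8) = 1020772636343363633895; 1020772636343363633895 < 1023490369077469249536? YES
  n = 1596: C(1596, 8) = 1025915067760710553965; 1025915067760710553965 < 1023490369077469249536? NO
  n = 1597: C(1597, 8) = 1031080153060953275445; 1031080153060953275445 < 1023490369077469249536? NO
The largest n with C(n, 8) < 1023490369077469249536 is n = 1595 (where E[X] = 113419181815929292655/113721152119718805504 ≈ 0.9973446). Hence R_6(8) > 1595, i.e. R_6(8) ≥ 1596.

Largest n = 1595; hence R_6(8) > 1595.


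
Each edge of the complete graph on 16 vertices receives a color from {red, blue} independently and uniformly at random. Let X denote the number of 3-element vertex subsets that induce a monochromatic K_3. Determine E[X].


Let X = Σ_S X_S over the C(16, 3) = 560 subsets S of size 3, where X_S = 1 if the K_3 on S is monochromatic.
For a fixed S, the K_3 on S has C(3, 2) = 3 edges. P[all 3 edges red] = (1/2)^3, and likewise for blue, so P[monochromatic] = 2·(1/2)^3 = 2^{1 − 3} = 1/4.
By linearity of expectation: E[X] = C(16, 3) · 2^{1 − 3} = 560 · 1/4 = 140.
Numerically: E[X] ≈ 140.00000.

E[X] = C(16,3)·2^(1−C(3,2)) = 140 ≈ 140.00000.


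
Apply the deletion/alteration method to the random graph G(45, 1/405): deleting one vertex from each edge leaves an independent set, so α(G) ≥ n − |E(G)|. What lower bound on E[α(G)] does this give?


E[|E(G)|] = C(45, 2)·p = 990 · (1/405) = 22/9.
E[α(G)] ≥ n − E[|E(G)|] = 45 − 22/9 = 383/9.
Numerically: ≈ 42.556.
(This is only a lower bound; the true E[α(G)] may be larger.)

E[α(G)] ≥ 383/9 ≈ 42.556.


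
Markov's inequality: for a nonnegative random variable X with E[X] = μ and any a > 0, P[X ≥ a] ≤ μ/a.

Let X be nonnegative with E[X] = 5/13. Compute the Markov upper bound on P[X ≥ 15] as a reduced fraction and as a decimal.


μ = E[X] = 5/13, a = 15.
Markov: P[X ≥ 15] ≤ μ/a = (5/13)/15 = 1/39.
Numerically: ≈ 0.025641.
(Since a = 15 > μ = 0.384615, the bound 1/39 is < 1 and informative.)

P[X ≥ 15] ≤ 1/39 ≈ 0.025641.


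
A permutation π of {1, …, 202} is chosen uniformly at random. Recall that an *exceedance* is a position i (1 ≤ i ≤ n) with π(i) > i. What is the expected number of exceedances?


Write X = Σ_{i=1}^{202} X_i, where X_i = 1_{π(i) > i}.
For each fixed i, π(i) is uniform over {1, …, 202} (marginal of a uniform permutation), so P[π(i) > i] = (n − i)/n. Summing: Σ_{i=1}^{202} (n − i)/n = (0 + 1 + … + 201)/202 = 202(202 − 1)/(2·202) = (202 − 1)/2.
Hence E[X] = Σ_{i=1}^{202} (202 − i)/202 = 201/2 ≈ 100.500000.

E[X] = 201/2 = 100.500000.


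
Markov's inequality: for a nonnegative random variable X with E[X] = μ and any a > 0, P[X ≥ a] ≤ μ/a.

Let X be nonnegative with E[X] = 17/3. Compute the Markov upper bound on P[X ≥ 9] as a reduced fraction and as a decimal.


μ = E[X] = 17/3, a = 9.
Markov: P[X ≥ 9] ≤ μ/a = (17/3)/9 = 17/27.
Numerically: ≈ 0.62963.
(Since a = 9 > μ = 5.66667, the bound 17/27 is < 1 and informative.)

P[X ≥ 9] ≤ 17/27 ≈ 0.62963.


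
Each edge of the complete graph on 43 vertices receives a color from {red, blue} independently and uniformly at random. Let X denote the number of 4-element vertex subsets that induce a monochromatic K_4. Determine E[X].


Let X = Σ_S X_S over the C(43, 4) = 123410 subsets S of size 4, where X_S = 1 if the K_4 on S is monochromatic.
For a fixed S, the K_4 on S has C(4, 2) = 6 edges. P[all 6 edges red] = (1/2)^6, and likewise for blue, so P[monochromatic] = 2·(1/2)^6 = 2^{1 − 6} = 1/32.
Summing: E[X] = C(43, 4) · 2^{1 − 6} = 123410 · 1/32 = 61705/16.
Numerically: E[X] ≈ 3856.56250.

E[X] = C(43,4)·2^(1−C(4,2)) = 61705/16 ≈ 3856.56250.


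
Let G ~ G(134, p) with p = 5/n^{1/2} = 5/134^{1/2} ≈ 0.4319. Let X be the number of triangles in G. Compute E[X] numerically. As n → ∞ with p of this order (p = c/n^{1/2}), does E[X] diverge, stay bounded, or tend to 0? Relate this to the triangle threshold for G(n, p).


Number of potential triangles: C(134, 3) = 392084.
Each occurs with probability p³ ≈ (0.4319)³ ≈ 8.058474e-02.
By linearity: E[X] = C(134, 3)·p³ ≈ 392084 · 8.058474e-02 ≈ 31595.9877.
Since α = 1/2 < 1, p = c/n^{1/2} ≫ 1/n is above the triangle threshold p ~ 1/n. Asymptotically E[X] ~ (c³/6)·n^{3(1−α)} = (5³/6)·n^{1.5} → ∞; triangles are abundant w.h.p.

E[X] ≈ 31595.9877; in regime p = Θ(1/n^{1/2}) E[X] diverges (above the triangle threshold p ~ 1/n).


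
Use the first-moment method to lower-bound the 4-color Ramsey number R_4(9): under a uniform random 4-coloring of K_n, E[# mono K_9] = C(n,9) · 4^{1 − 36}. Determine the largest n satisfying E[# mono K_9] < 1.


We need C(n, 9) · 4^{1 − 36} < 1, i.e. C(n, 9) < 4^{36 − 1} = 1180591620717411303424.
Check values of n near the boundary:
  n = 913: C(913, 9) = 1167605542753639808390; 1167605542753639808390 < 1180591620717411303424? YES
  n = 914: C(914, 9) = 1179217089587653905932; 1179217089587653905932 < 1180591620717411303424? YES
  n = 915: C(915, 9) = 1190931166636537885130; 1190931166636537885130 < 1180591620717411303424? NO
The largest n with C(n, 9) < 1180591620717411303424 is n = 914 (where E[X] = 294804272396913476483/295147905179352825856 ≈ 0.9988). Hence R_4(9) > 914, i.e. R_4(9) ≥ 915.

Largest n = 914; hence R_4(9) > 914.


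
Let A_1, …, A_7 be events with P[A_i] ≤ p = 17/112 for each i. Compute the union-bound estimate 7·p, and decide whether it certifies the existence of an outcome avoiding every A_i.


Union bound: P[∪_{i=1}^{7} A_i] ≤ Σ_i P[A_i] ≤ 7·p = 7·(17/112) = 17/16.
Numerically: 17/16 ≈ 1.0625.
Is 17/16 < 1? NO.
Since the bound 17/16 is ≥ 1, the union bound is uninformative here; it does NOT by itself certify existence.

7·p = 17/16 ≈ 1.0625; existence NOT certified by the union bound.


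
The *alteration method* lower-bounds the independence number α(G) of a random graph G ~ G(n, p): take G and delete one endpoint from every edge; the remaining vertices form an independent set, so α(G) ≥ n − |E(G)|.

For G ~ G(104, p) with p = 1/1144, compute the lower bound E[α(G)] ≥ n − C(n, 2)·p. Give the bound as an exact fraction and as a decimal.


E[|E(G)|] = C(104, 2)·p = 5356 · (1/1144) = 103/22.
E[α(G)] ≥ n − E[|E(G)|] = 104 − 103/22 = 2185/22.
Numerically: ≈ 99.3182.
(This is only a lower bound; the true E[α(G)] may be larger.)

E[α(G)] ≥ 2185/22 ≈ 99.3182.


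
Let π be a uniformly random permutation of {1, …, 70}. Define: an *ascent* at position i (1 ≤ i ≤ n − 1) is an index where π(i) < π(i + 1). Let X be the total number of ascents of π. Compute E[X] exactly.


Write X = Σ X_I over i = 1, …, 69, with X_I the indicator of one ascent.
There are 69 indicators.
For each fixed i, the pair (π(i), π(i+1)) is a uniformly random ordered pair of distinct values from {1, …, 70}; by symmetry P[π(i) < π(i+1)] = 1/2.
By linearity: E[X] = 69 · (1/2) = (70 − 1) · (1/2) = 69/2 ≈ 34.50000.

E[X] = 69/2 = 34.50000.


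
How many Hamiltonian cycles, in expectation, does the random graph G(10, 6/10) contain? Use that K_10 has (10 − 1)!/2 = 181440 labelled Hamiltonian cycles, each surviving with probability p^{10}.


K_10 has (10 − 1)!/2 = 181440 labelled Hamiltonian cycles.
For each such Hamiltonian cycle H, let X_H = 1 if all 10 edges of H are present in G. Then P[X_H = 1] = p^{10} = (3/5)^{10} = 59049/9765625.
By linearity: E[X] = Σ_H E[X_H] = 181440 · p^{10} = 181440 · 59049/9765625 = 2142770112/1953125.
Numerically: E[X] ≈ 1097.

E[X] = 181440 · (3/5)^{10} = 2142770112/1953125 ≈ 1097.


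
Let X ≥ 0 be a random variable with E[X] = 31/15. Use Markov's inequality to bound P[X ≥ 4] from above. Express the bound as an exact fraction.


μ = E[X] = 31/15, a = 4.
Markov: P[X ≥ 4] ≤ μ/a = (31/15)/4 = 31/60.
Numerically: ≈ 0.516667.
(Since a = 4 > μ = 2.066667, the bound 31/60 is < 1 and informative.)

P[X ≥ 4] ≤ 31/60 ≈ 0.516667.


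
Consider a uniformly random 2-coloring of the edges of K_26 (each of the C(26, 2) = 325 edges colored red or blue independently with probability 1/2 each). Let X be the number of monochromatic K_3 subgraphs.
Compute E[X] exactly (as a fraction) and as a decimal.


Let X = Σ_S X_S over the C(26, 3) = 2600 subsets S of size 3, where X_S = 1 if the K_3 on S is monochromatic.
For a fixed S, the K_3 on S has C(3, 2) = 3 edges. P[all 3 edges red] = (1/2)^3, and likewise for blue, so P[monochromatic] = 2·(1/2)^3 = 2^{1 − 3} = 1/4.
Summing: E[X] = C(26, 3) · 2^{1 − 3} = 2600 · 1/4 = 650.
Numerically: E[X] ≈ 650.000000.

E[X] = C(26,3)·2^(1−C(3,2)) = 650 ≈ 650.000000.


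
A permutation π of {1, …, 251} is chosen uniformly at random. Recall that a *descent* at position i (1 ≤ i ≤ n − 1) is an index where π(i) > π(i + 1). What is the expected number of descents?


Write X = Σ X_I over i = 1, …, 250, with X_I the indicator of one descent.
There are 250 indicators.
For each fixed i, the pair (π(i), π(i+1)) is a uniformly random ordered pair of distinct values from {1, …, 251}; by symmetry P[π(i) > π(i+1)] = 1/2.
By linearity: E[X] = 250 · (1/2) = (251 − 1) · (1/2) = 125 ≈ 125.000.

E[X] = 125 = 125.000.


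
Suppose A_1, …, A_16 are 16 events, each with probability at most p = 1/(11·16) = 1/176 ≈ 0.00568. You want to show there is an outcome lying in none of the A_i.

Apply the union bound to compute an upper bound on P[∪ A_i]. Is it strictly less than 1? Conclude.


Union bound: P[∪_{i=1}^{16} A_i] ≤ Σ_i P[A_i] ≤ 16·p = 16·(1/176) = 1/11.
Numerically: 1/11 ≈ 0.09091.
Is 1/11 < 1? YES.
Since P[∪ A_i] ≤ 1/11 < 1, the complement has P[∩ A_i^c] ≥ 1 − 1/11 = 10/11 > 0, so some outcome avoids every A_i.

16·p = 1/11 ≈ 0.09091; existence CERTIFIED by the union bound.


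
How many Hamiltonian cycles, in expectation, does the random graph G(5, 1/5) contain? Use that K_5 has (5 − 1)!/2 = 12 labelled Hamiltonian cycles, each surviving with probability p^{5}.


K_5 has (5 − 1)!/2 = 12 labelled Hamiltonian cycles.
For each such Hamiltonian cycle H, let X_H = 1 if all 5 edges of H are present in G. Then P[X_H = 1] = p^{5} = (1/5)^{5} = 1/3125.
By linearity: E[X] = Σ_H E[X_H] = 12 · p^{5} = 12 · 1/3125 = 12/3125.
Numerically: E[X] ≈ 0.00384.

E[X] = 12 · (1/5)^{5} = 12/3125 ≈ 0.00384.


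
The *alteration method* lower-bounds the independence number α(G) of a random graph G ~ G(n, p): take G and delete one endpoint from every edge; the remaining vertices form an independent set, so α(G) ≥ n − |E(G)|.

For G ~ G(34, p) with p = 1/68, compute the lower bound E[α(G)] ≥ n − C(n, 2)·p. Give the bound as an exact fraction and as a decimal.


E[|E(G)|] = C(34, 2)·p = 561 · (1/68) = 33/4.
E[α(G)] ≥ n − E[|E(G)|] = 34 − 33/4 = 103/4.
Numerically: ≈ 25.750.
(This is only a lower bound; the true E[α(G)] may be larger.)

E[α(G)] ≥ 103/4 ≈ 25.750.


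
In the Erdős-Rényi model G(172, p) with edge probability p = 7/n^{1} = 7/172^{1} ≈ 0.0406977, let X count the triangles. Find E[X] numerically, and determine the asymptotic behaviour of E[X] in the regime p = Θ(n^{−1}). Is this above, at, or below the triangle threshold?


Number of potential triangles: C(172, 3) = 833340.
Each occurs with probability p³ ≈ (0.0406977)³ ≈ 6.74075868e-05.
By linearity: E[X] = C(172, 3)·p³ ≈ 833340 · 6.74075868e-05 ≈ 56.173438.
Here α = 1, so p = 7/n is exactly at the triangle threshold p ~ 1/n. Asymptotically E[X] → c³/6 = 7³/6 = 343/6 ≈ 57.166667, a bounded constant. In this regime the triangle count is asymptotically Poisson(c³/6).

E[X] ≈ 56.173438; in regime p = Θ(1/n^{1}) E[X] stays bounded (at the triangle threshold p ~ 1/n).


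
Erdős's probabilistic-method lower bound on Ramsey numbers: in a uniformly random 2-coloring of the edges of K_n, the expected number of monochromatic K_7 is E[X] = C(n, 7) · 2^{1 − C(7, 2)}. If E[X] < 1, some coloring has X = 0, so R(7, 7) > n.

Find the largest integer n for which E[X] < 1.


We need C(n, 7) · 2^{1 − 21} < 1, i.e. C(n, 7) < 2^{21 − 1} = 1048576.
Check values of n near the boundary:
  n = 25: C(25, 7) = 480700; 480700 < 1048576? YES
  n = 26: C(26, 7) = 657800; 657800 < 1048576? YES
  n = 27: C(27, 7) = 888030; 888030 < 1048576? YES
  n = 28: C(28, 7) = 1184040; 1184040 < 1048576? NO
  n = 29: C(29, 7) = 1560780; 1560780 < 1048576? NO
The largest n with C(n, 7) < 1048576 is n = 27 (where E[X] = 444015/524288 ≈ 0.846891). Hence R(7, 7) > 27, i.e. R(7, 7) ≥ 28.

Largest n = 27; hence R(7, 7) > 27.


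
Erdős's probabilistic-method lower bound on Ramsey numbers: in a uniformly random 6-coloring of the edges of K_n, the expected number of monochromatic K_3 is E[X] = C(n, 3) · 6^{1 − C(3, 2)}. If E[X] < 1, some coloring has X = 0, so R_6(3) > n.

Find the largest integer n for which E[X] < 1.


We need C(n, 3) · 6^{1 − 3} < 1, i.e. C(n, 3) < 6^{3 − 1} = 36.
Check values of n near the boundary:
  n = 3: C(3, 3) = 1; 1 < 36? YES
  n = 4: C(4, 3) = 4; 4 < 36? YES
  n = 5: C(5, 3) = 10; 10 < 36? YES
  n = 6: C(6, 3) = 20; 20 < 36? YES
  n = 7: C(7, 3) = 35; 35 < 36? YES
  n = 8: C(8, 3) = 56; 56 < 36? NO
  n = 9: C(9, 3) = 84; 84 < 36? NO
The largest n with C(n, 3) < 36 is n = 7 (where E[X] = 35/36 ≈ 0.972222). Hence R_6(3) > 7, i.e. R_6(3) ≥ 8.

Largest n = 7; hence R_6(3) > 7.


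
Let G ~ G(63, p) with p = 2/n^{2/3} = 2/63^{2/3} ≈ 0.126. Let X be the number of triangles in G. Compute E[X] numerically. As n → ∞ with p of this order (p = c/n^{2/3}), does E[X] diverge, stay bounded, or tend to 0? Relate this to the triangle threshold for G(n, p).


Number of potential triangles: C(63, 3) = 39711.
Each occurs with probability p³ ≈ (0.126)³ ≈ 2.01562e-03.
By linearity: E[X] = C(63, 3)·p³ ≈ 39711 · 2.01562e-03 ≈ 80.042.
Since α = 2/3 < 1, p = c/n^{2/3} ≫ 1/n is above the triangle threshold p ~ 1/n. Asymptotically E[X] ~ (c³/6)·n^{3(1−α)} = (2³/6)·n^{1} → ∞; triangles are abundant w.h.p.

E[X] ≈ 80.042; in regime p = Θ(1/n^{2/3}) E[X] diverges (above the triangle threshold p ~ 1/n).


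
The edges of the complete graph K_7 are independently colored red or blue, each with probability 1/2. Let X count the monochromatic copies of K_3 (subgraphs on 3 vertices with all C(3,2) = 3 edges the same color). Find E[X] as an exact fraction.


Let X = Σ_S X_S over the C(7, 3) = 35 subsets S of size 3, where X_S = 1 if the K_3 on S is monochromatic.
For a fixed S, the K_3 on S has C(3, 2) = 3 edges. P[all 3 edges red] = (1/2)^3, and likewise for blue, so P[monochromatic] = 2·(1/2)^3 = 2^{1 − 3} = 1/4.
By linearity of expectation: E[X] = C(7, 3) · 2^{1 − 3} = 35 · 1/4 = 35/4.
Numerically: E[X] ≈ 8.75000.

E[X] = C(7,3)·2^(1−C(3,2)) = 35/4 ≈ 8.75000.


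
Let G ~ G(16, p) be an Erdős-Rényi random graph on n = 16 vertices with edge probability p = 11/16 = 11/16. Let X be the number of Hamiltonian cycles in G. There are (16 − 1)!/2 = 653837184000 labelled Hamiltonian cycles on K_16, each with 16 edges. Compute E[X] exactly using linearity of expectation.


K_16 has (16 − 1)!/2 = 653837184000 labelled Hamiltonian cycles.
For each such Hamiltonian cycle H, let X_H = 1 if all 16 edges of H are present in G. Then P[X_H = 1] = p^{16} = (11/16)^{16} = 45949729863572161/18446744073709551616.
By linearity of expectation: E[X] = Σ_H E[X_H] = 653837184000 · p^{16} = 653837184000 · 45949729863572161/18446744073709551616 = 29339494120662818290072875/18014398509481984.
Numerically: E[X] ≈ 1.6287e+09.

E[X] = 653837184000 · (11/16)^{16} = 29339494120662818290072875/18014398509481984 ≈ 1.6287e+09.


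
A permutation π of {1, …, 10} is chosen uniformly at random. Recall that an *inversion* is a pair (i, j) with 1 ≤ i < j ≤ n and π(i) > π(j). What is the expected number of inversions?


Write X = Σ X_I over the C(10, 2) = 45 pairs i < j, with X_I the indicator of one inversion.
There are 45 indicators.
For each fixed pair i < j, the values π(i) and π(j) are two distinct elements of {1, …, 10} in uniformly random order; by symmetry P[π(i) > π(j)] = 1/2.
By linearity: E[X] = 45 · (1/2) = C(10, 2) · (1/2) = 45/2 = 45/2 ≈ 22.500000.

E[X] = 45/2 = 22.500000.


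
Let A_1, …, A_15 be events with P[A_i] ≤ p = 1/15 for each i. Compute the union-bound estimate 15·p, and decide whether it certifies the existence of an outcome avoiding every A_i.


Union bound: P[∪_{i=1}^{15} A_i] ≤ Σ_i P[A_i] ≤ 15·p = 15·(1/15) = 1.
Numerically: 1 ≈ 1.0000000.
Is 1 < 1? NO.
Since the bound 1 is ≥ 1, the union bound is uninformative here; it does NOT by itself certify existence.

15·p = 1 ≈ 1.0000000; existence NOT certified by the union bound.


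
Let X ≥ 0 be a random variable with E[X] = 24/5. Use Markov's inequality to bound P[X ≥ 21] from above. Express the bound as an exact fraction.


μ = E[X] = 24/5, a = 21.
Markov: P[X ≥ 21] ≤ μ/a = (24/5)/21 = 8/35.
Numerically: ≈ 0.22857.
(Since a = 21 > μ = 4.80000, the bound 8/35 is < 1 and informative.)

P[X ≥ 21] ≤ 8/35 ≈ 0.22857.


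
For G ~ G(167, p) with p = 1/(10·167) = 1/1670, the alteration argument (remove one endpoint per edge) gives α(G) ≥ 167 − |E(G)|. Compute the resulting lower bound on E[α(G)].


E[|E(G)|] = C(167, 2)·p = 13861 · (1/1670) = 83/10.
E[α(G)] ≥ n − E[|E(G)|] = 167 − 83/10 = 1587/10.
Numerically: ≈ 158.700000.
(This is only a lower bound; the true E[α(G)] may be larger.)

E[α(G)] ≥ 1587/10 ≈ 158.700000.


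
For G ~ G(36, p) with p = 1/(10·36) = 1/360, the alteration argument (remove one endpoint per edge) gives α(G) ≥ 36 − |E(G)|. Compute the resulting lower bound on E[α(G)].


E[|E(G)|] = C(36, 2)·p = 630 · (1/360) = 7/4.
E[α(G)] ≥ n − E[|E(G)|] = 36 − 7/4 = 137/4.
Numerically: ≈ 34.2500.
(This is only a lower bound; the true E[α(G)] may be larger.)

E[α(G)] ≥ 137/4 ≈ 34.2500.


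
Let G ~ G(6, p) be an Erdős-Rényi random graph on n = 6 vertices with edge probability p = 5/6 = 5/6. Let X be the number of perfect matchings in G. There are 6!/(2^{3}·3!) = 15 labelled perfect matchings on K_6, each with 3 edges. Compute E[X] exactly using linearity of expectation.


K_6 has 6!/(2^{3}·3!) = 15 labelled perfect matchings.
For each such perfect matching H, let X_H = 1 if all 3 edges of H are present in G. Then P[X_H = 1] = p^{3} = (5/6)^{3} = 125/216.
By linearity of expectation: E[X] = Σ_H E[X_H] = 15 · p^{3} = 15 · 125/216 = 625/72.
Numerically: E[X] ≈ 8.6806.

E[X] = 15 · (5/6)^{3} = 625/72 ≈ 8.6806.


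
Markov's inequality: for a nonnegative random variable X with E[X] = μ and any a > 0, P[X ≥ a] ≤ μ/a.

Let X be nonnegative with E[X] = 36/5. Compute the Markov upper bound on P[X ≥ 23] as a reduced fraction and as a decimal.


μ = E[X] = 36/5, a = 23.
Markov: P[X ≥ 23] ≤ μ/a = (36/5)/23 = 36/115.
Numerically: ≈ 0.3130.
(Since a = 23 > μ = 7.2000, the bound 36/115 is < 1 and informative.)

P[X ≥ 23] ≤ 36/115 ≈ 0.3130.


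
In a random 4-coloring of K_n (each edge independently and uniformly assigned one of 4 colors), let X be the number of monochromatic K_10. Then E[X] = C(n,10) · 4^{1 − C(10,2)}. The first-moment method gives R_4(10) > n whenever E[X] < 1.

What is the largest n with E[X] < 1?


We need C(n, 10) · 4^{1 − 45} < 1, i.e. C(n, 10) < 4^{45 − 1} = 309485009821345068724781056.
Check values of n near the boundary:
  n = 2018: C(2018, 10) = 301820606687612220663963508; 301820606687612220663963508 < 309485009821345068724781056? YES
  n = 2019: C(2019, 10) = 303322949179835278009229628; 303322949179835278009229628 < 309485009821345068724781056? YES
  n = 2020: C(2020, 10) = 304832018578739931133653656; 304832018578739931133653656 < 309485009821345068724781056? YES
  n = 2021: C(2021, 10) = 306347841644770462864800616; 306347841644770462864800616 < 309485009821345068724781056? YES
  n = 2022: C(2022, 10) = 307870445231474093395937796; 307870445231474093395937796 < 309485009821345068724781056? YES
  n = 2023: C(2023, 10) = 309399856285778485315440716; 309399856285778485315440716 < 309485009821345068724781056? YES
  n = 2024: C(2024, 10) = 310936101848269937576192656; 310936101848269937576192656 < 309485009821345068724781056? NO
  n = 2025: C(2025, 10) = 312479209053472269772600560; 312479209053472269772600560 < 309485009821345068724781056? NO
  n = 2026: C(2026, 10) = 314029205130126398094885285; 314029205130126398094885285 < 309485009821345068724781056? NO
The largest n with C(n, 10) < 309485009821345068724781056 is n = 2023 (where E[X] = 77349964071444621328860179/77371252455336267181195264 ≈ 0.9997249). Hence R_4(10) > 2023, i.e. R_4(10) ≥ 2024.

Largest n = 2023; hence R_4(10) > 2023.


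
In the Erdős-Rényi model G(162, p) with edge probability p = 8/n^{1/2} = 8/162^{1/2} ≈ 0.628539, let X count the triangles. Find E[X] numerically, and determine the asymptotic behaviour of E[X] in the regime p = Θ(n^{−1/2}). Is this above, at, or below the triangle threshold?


Number of potential triangles: C(162, 3) = 695520.
Each occurs with probability p³ ≈ (0.628539)³ ≈ 2.48311846e-01.
By linearity: E[X] = C(162, 3)·p³ ≈ 695520 · 2.48311846e-01 ≈ 172705.855368.
Since α = 1/2 < 1, p = c/n^{1/2} ≫ 1/n is above the triangle threshold p ~ 1/n. Asymptotically E[X] ~ (c³/6)·n^{3(1−α)} = (8³/6)·n^{1.5} → ∞; triangles are abundant w.h.p.

E[X] ≈ 172705.855368; in regime p = Θ(1/n^{1/2}) E[X] diverges (above the triangle threshold p ~ 1/n).


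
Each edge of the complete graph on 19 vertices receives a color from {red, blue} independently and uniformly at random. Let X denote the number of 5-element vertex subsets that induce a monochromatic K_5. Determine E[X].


Let X = Σ_S X_S over the C(19, 5) = 11628 subsets S of size 5, where X_S = 1 if the K_5 on S is monochromatic.
For a fixed S, the K_5 on S has C(5, 2) = 10 edges. P[all 10 edges red] = (1/2)^10, and likewise for blue, so P[monochromatic] = 2·(1/2)^10 = 2^{1 − 10} = 1/512.
By linearity of expectation: E[X] = C(19, 5) · 2^{1 − 10} = 11628 · 1/512 = 2907/128.
Numerically: E[X] ≈ 22.7109.

E[X] = C(19,5)·2^(1−C(5,2)) = 2907/128 ≈ 22.7109.


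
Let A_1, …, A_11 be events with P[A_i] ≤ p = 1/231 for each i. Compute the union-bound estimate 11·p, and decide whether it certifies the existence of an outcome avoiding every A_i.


Union bound: P[∪_{i=1}^{11} A_i] ≤ Σ_i P[A_i] ≤ 11·p = 11·(1/231) = 1/21.
Numerically: 1/21 ≈ 0.048.
Is 1/21 < 1? YES.
Since P[∪ A_i] ≤ 1/21 < 1, the complement has P[∩ A_i^c] ≥ 1 − 1/21 = 20/21 > 0, so some outcome avoids every A_i.

11·p = 1/21 ≈ 0.048; existence CERTIFIED by the union bound.


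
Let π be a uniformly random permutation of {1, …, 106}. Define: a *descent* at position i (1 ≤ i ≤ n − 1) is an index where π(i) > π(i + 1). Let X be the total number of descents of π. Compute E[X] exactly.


Write X = Σ X_I over i = 1, …, 105, with X_I the indicator of one descent.
There are 105 indicators.
For each fixed i, the pair (π(i), π(i+1)) is a uniformly random ordered pair of distinct values from {1, …, 106}; by symmetry P[π(i) > π(i+1)] = 1/2.
By linearity: E[X] = 105 · (1/2) = (106 − 1) · (1/2) = 105/2 ≈ 52.500000.

E[X] = 105/2 = 52.500000.


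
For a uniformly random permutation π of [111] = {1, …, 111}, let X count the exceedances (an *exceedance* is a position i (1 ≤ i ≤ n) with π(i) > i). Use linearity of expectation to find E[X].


Write X = Σ_{i=1}^{111} X_i, where X_i = 1_{π(i) > i}.
For each fixed i, π(i) is uniform over {1, …, 111} (marginal of a uniform permutation), so P[π(i) > i] = (n − i)/n. Summing: Σ_{i=1}^{111} (n − i)/n = (0 + 1 + … + 110)/111 = 111(111 − 1)/(2·111) = (111 − 1)/2.
Hence E[X] = Σ_{i=1}^{111} (111 − i)/111 = 55 ≈ 55.0000.

E[X] = 55 = 55.0000.


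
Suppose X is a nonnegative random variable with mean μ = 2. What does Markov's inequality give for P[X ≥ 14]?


μ = E[X] = 2, a = 14.
Markov: P[X ≥ 14] ≤ μ/a = (2)/14 = 1/7.
Numerically: ≈ 0.1429.
(Since a = 14 > μ = 2.0000, the bound 1/7 is < 1 and informative.)

P[X ≥ 14] ≤ 1/7 ≈ 0.1429.


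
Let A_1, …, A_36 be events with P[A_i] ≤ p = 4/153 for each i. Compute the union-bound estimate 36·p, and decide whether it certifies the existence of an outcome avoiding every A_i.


Union bound: P[∪_{i=1}^{36} A_i] ≤ Σ_i P[A_i] ≤ 36·p = 36·(4/153) = 16/17.
Numerically: 16/17 ≈ 0.941.
Is 16/17 < 1? YES.
Since P[∪ A_i] ≤ 16/17 < 1, the complement has P[∩ A_i^c] ≥ 1 − 16/17 = 1/17 > 0, so some outcome avoids every A_i.

36·p = 16/17 ≈ 0.941; existence CERTIFIED by the union bound.


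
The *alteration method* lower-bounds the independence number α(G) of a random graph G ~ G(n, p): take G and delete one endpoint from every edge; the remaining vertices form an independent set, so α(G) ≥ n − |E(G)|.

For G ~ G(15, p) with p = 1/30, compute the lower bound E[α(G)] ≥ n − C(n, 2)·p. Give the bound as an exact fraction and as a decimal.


E[|E(G)|] = C(15, 2)·p = 105 · (1/30) = 7/2.
E[α(G)] ≥ n − E[|E(G)|] = 15 − 7/2 = 23/2.
Numerically: ≈ 11.500000.
(This is only a lower bound; the true E[α(G)] may be larger.)

E[α(G)] ≥ 23/2 ≈ 11.500000.


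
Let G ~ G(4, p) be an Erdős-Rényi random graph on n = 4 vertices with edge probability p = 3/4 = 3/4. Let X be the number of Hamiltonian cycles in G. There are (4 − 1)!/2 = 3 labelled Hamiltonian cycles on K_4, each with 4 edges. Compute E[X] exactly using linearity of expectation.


K_4 has (4 − 1)!/2 = 3 labelled Hamiltonian cycles.
For each such Hamiltonian cycle H, let X_H = 1 if all 4 edges of H are present in G. Then P[X_H = 1] = p^{4} = (3/4)^{4} = 81/256.
Summing the indicators: E[X] = Σ_H E[X_H] = 3 · p^{4} = 3 · 81/256 = 243/256.
Numerically: E[X] ≈ 0.949.

E[X] = 3 · (3/4)^{4} = 243/256 ≈ 0.949.


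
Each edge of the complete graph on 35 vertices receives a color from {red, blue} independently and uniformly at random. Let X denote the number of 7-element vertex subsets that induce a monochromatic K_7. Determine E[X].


Let X = Σ_S X_S over the C(35, 7) = 6724520 subsets S of size 7, where X_S = 1 if the K_7 on S is monochromatic.
For a fixed S, the K_7 on S has C(7, 2) = 21 edges. P[all 21 edges red] = (1/2)^21, and likewise for blue, so P[monochromatic] = 2·(1/2)^21 = 2^{1 − 21} = 1/1048576.
By linearity of expectation: E[X] = C(35, 7) · 2^{1 − 21} = 6724520 · 1/1048576 = 840565/131072.
Numerically: E[X] ≈ 6.413.

E[X] = C(35,7)·2^(1−C(7,2)) = 840565/131072 ≈ 6.413.


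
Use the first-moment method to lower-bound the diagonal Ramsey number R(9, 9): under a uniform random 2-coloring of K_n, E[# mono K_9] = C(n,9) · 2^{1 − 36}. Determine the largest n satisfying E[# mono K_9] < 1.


We need C(n, 9) · 2^{1 − 36} < 1, i.e. C(n, 9) < 2^{36 − 1} = 34359738368.
Check values of n near the boundary:
  n = 60: C(60, 9) = 14783142660; 14783142660 < 34359738368? YES
  n = 61: C(61, 9) = 17341763505; 17341763505 < 34359738368? YES
  n = 62: C(62, 9) = 20286591270; 20286591270 < 34359738368? YES
  n = 63: C(63, 9) = 23667689815; 23667689815 < 34359738368? YES
  n = 64: C(64, 9) = 27540584512; 27540584512 < 34359738368? YES
  n = 65: C(65, 9) = 31966749880; 31966749880 < 34359738368? YES
  n = 66: C(66, 9) = 37014131440; 37014131440 < 34359738368? NO
  n = 67: C(67, 9) = 42757703560; 42757703560 < 34359738368? NO
The largest n with C(n, 9) < 34359738368 is n = 65 (where E[X] = 3995843735/4294967296 ≈ 0.930355). Hence R(9, 9) > 65, i.e. R(9, 9) ≥ 66.

Largest n = 65; hence R(9, 9) > 65.


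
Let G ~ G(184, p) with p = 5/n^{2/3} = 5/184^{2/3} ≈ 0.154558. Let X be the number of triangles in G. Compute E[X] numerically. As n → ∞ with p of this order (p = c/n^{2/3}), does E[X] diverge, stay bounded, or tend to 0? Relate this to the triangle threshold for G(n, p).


Number of potential triangles: C(184, 3) = 1021384.
Each occurs with probability p³ ≈ (0.154558)³ ≈ 3.69210775e-03.
By linearity: E[X] = C(184, 3)·p³ ≈ 1021384 · 3.69210775e-03 ≈ 3771.059783.
Since α = 2/3 < 1, p = c/n^{2/3} ≫ 1/n is above the triangle threshold p ~ 1/n. Asymptotically E[X] ~ (c³/6)·n^{3(1−α)} = (5³/6)·n^{1} → ∞; triangles are abundant w.h.p.

E[X] ≈ 3771.059783; in regime p = Θ(1/n^{2/3}) E[X] diverges (above the triangle threshold p ~ 1/n).


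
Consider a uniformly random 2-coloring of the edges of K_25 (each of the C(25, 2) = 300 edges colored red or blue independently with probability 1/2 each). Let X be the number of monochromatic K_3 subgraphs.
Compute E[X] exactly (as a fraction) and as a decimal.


Let X = Σ_S X_S over the C(25, 3) = 2300 subsets S of size 3, where X_S = 1 if the K_3 on S is monochromatic.
For a fixed S, the K_3 on S has C(3, 2) = 3 edges. P[all 3 edges red] = (1/2)^3, and likewise for blue, so P[monochromatic] = 2·(1/2)^3 = 2^{1 − 3} = 1/4.
By linearity: E[X] = C(25, 3) · 2^{1 − 3} = 2300 · 1/4 = 575.
Numerically: E[X] ≈ 575.000000.

E[X] = C(25,3)·2^(1−C(3,2)) = 575 ≈ 575.000000.


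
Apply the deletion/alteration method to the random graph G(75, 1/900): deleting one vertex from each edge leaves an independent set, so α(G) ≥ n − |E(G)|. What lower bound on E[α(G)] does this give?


E[|E(G)|] = C(75, 2)·p = 2775 · (1/900) = 37/12.
E[α(G)] ≥ n − E[|E(G)|] = 75 − 37/12 = 863/12.
Numerically: ≈ 71.9167.
(This is only a lower bound; the true E[α(G)] may be larger.)

E[α(G)] ≥ 863/12 ≈ 71.9167.


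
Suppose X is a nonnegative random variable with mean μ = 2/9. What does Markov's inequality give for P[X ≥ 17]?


μ = E[X] = 2/9, a = 17.
Markov: P[X ≥ 17] ≤ μ/a = (2/9)/17 = 2/153.
Numerically: ≈ 0.013.
(Since a = 17 > μ = 0.222, the bound 2/153 is < 1 and informative.)

P[X ≥ 17] ≤ 2/153 ≈ 0.013.


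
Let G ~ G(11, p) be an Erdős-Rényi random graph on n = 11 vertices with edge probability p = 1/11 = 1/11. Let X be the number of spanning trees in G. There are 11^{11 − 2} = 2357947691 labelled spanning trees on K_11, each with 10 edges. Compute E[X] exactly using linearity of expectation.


K_11 has 11^{11 − 2} = 2357947691 labelled spanning trees.
For each such spanning tree H, let X_H = 1 if all 10 edges of H are present in G. Then P[X_H = 1] = p^{10} = (1/11)^{10} = 1/25937424601.
By linearity of expectation: E[X] = Σ_H E[X_H] = 2357947691 · p^{10} = 2357947691 · 1/25937424601 = 1/11.
Numerically: E[X] ≈ 0.09091.

E[X] = 2357947691 · (1/11)^{10} = 1/11 ≈ 0.09091.


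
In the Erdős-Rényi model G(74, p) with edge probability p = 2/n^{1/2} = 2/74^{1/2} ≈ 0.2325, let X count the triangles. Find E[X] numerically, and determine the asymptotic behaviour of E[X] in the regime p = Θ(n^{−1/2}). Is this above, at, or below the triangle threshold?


Number of potential triangles: C(74, 3) = 64824.
Each occurs with probability p³ ≈ (0.2325)³ ≈ 1.256731e-02.
By linearity: E[X] = C(74, 3)·p³ ≈ 64824 · 1.256731e-02 ≈ 814.6635.
Since α = 1/2 < 1, p = c/n^{1/2} ≫ 1/n is above the triangle threshold p ~ 1/n. Asymptotically E[X] ~ (c³/6)·n^{3(1−α)} = (2³/6)·n^{1.5} → ∞; triangles are abundant w.h.p.

E[X] ≈ 814.6635; in regime p = Θ(1/n^{1/2}) E[X] diverges (above the triangle threshold p ~ 1/n).


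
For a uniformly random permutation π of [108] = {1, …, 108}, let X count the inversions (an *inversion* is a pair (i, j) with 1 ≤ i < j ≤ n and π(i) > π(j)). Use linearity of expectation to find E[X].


Write X = Σ X_I over the C(108, 2) = 5778 pairs i < j, with X_I the indicator of one inversion.
There are 5778 indicators.
For each fixed pair i < j, the values π(i) and π(j) are two distinct elements of {1, …, 108} in uniformly random order; by symmetry P[π(i) > π(j)] = 1/2.
By linearity: E[X] = 5778 · (1/2) = C(108, 2) · (1/2) = 5778/2 = 2889 ≈ 2889.000000.

E[X] = 2889 = 2889.000000.


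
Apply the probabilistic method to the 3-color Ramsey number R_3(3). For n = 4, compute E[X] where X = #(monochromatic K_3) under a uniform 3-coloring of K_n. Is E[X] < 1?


E[X] = C(4, 3) · 3^{1 − 3} = 4 · 3^{−2} = 4/9.
As a reduced fraction: E[X] = 4/9 ≈ 0.444444.
Is E[X] < 1? YES.
Since E[X] < 1, there exists a 3-coloring of K_{4} with no monochromatic K_3; hence R_3(3) > 4.

E[X] = 4/9 ≈ 0.444444; E[X] < 1, so R_3(3) > 4.


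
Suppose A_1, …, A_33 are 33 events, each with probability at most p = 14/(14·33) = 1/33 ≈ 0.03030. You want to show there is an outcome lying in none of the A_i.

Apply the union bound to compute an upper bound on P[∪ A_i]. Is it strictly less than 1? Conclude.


Union bound: P[∪_{i=1}^{33} A_i] ≤ Σ_i P[A_i] ≤ 33·p = 33·(1/33) = 1.
Numerically: 1 ≈ 1.00000.
Is 1 < 1? NO.
Since the bound 1 is ≥ 1, the union bound is uninformative here; it does NOT by itself certify existence.

33·p = 1 ≈ 1.00000; existence NOT certified by the union bound.


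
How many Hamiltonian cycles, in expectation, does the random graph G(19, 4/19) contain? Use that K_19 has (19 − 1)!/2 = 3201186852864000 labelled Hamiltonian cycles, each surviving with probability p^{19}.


K_19 has (19 − 1)!/2 = 3201186852864000 labelled Hamiltonian cycles.
For each such Hamiltonian cycle H, let X_H = 1 if all 19 edges of H are present in G. Then P[X_H = 1] = p^{19} = (4/19)^{19} = 274877906944/1978419655660313589123979.
Summing the indicators: E[X] = Σ_H E[X_H] = 3201186852864000 · p^{19} = 3201186852864000 · 274877906944/1978419655660313589123979 = 879935541851906811887616000/1978419655660313589123979.
Numerically: E[X] ≈ 444.767.

E[X] = 3201186852864000 · (4/19)^{19} = 879935541851906811887616000/1978419655660313589123979 ≈ 444.767.


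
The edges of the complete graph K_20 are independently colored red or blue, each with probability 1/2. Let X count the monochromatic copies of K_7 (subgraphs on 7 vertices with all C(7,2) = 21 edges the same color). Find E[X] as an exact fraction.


Let X = Σ_S X_S over the C(20, 7) = 77520 subsets S of size 7, where X_S = 1 if the K_7 on S is monochromatic.
For a fixed S, the K_7 on S has C(7, 2) = 21 edges. P[all 21 edges red] = (1/2)^21, and likewise for blue, so P[monochromatic] = 2·(1/2)^21 = 2^{1 − 21} = 1/1048576.
By linearity: E[X] = C(20, 7) · 2^{1 − 21} = 77520 · 1/1048576 = 4845/65536.
Numerically: E[X] ≈ 0.074.

E[X] = C(20,7)·2^(1−C(7,2)) = 4845/65536 ≈ 0.074.


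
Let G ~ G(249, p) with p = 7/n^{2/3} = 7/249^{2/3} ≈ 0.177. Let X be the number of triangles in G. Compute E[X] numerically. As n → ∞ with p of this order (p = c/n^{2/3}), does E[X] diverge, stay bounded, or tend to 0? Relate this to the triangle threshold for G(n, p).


Number of potential triangles: C(249, 3) = 2542124.
Each occurs with probability p³ ≈ (0.177)³ ≈ 5.53217e-03.
By linearity: E[X] = C(249, 3)·p³ ≈ 2542124 · 5.53217e-03 ≈ 14063.459.
Since α = 2/3 < 1, p = c/n^{2/3} ≫ 1/n is above the triangle threshold p ~ 1/n. Asymptotically E[X] ~ (c³/6)·n^{3(1−α)} = (7³/6)·n^{1} → ∞; triangles are abundant w.h.p.

E[X] ≈ 14063.459; in regime p = Θ(1/n^{2/3}) E[X] diverges (above the triangle threshold p ~ 1/n).
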